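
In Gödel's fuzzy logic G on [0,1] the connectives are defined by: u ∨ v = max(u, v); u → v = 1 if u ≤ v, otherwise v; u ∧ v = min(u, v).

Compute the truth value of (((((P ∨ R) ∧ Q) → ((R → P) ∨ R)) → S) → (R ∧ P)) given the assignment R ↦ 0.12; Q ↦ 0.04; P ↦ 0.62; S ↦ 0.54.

0.12

(P ∨ R) = max(0.62, 0.12) = 0.62
((P ∨ R) ∧ Q) = min(0.62, 0.04) = 0.04
(R → P): 0.12 ≤ 0.62, so result = 1
((R → P) ∨ R) = max(1, 0.12) = 1
(((P ∨ R) ∧ Q) → ((R → P) ∨ R)): 0.04 ≤ 1, so result = 1
((((P ∨ R) ∧ Q) → ((R → P) ∨ R)) → S): 1 > 0.54, so result = 0.54
(R ∧ P) = min(0.12, 0.62) = 0.12
(((((P ∨ R) ∧ Q) → ((R → P) ∨ R)) → S) → (R ∧ P)): 0.54 > 0.12, so result = 0.12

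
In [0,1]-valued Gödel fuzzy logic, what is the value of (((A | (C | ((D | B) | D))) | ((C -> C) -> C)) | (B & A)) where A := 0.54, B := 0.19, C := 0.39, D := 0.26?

0.54

(D | B) = max(0.26, 0.19) = 0.26
((D | B) | D) = max(0.26, 0.26) = 0.26
(C | ((D | B) | D)) = max(0.39, 0.26) = 0.39
(A | (C | ((D | B) | D))) = max(0.54, 0.39) = 0.54
(C -> C): 0.39 ≤ 0.39, so result = 1
((C -> C) -> C): 1 > 0.39, so result = 0.39
((A | (C | ((D | B) | D))) | ((C -> C) -> C)) = max(0.54, 0.39) = 0.54
(B & A) = min(0.19, 0.54) = 0.19
(((A | (C | ((D | B) | D))) | ((C -> C) -> C)) | (B & A)) = max(0.54, 0.19) = 0.54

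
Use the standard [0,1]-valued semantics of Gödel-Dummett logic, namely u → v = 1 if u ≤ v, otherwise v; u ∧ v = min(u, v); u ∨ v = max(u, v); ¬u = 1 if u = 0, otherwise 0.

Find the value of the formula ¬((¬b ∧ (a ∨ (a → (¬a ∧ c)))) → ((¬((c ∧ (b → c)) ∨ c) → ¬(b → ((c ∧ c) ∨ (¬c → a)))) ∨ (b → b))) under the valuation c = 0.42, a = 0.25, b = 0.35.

0.00

¬b: Gödel ¬ of 0.35 = 0 (operand ≠ 0)
¬a: Gödel ¬ of 0.25 = 0 (operand ≠ 0)
(¬a ∧ c) = min(0, 0.42) = 0
(a → (¬a ∧ c)): 0.25 > 0, so result = 0
(a ∨ (a → (¬a ∧ c))) = max(0.25, 0) = 0.25
(¬b ∧ (a ∨ (a → (¬a ∧ c)))) = min(0, 0.25) = 0
(b → c): 0.35 ≤ 0.42, so result = 1
(c ∧ (b → c)) = min(0.42, 1) = 0.42
((c ∧ (b → c)) ∨ c) = max(0.42, 0.42) = 0.42
¬((c ∧ (b → c)) ∨ c): Gödel ¬ of 0.42 = 0 (operand ≠ 0)
(c ∧ c) = min(0.42, 0.42) = 0.42
¬c: Gödel ¬ of 0.42 = 0 (operand ≠ 0)
(¬c → a): 0 ≤ 0.25, so result = 1
((c ∧ c) ∨ (¬c → a)) = max(0.42, 1) = 1
(b → ((c ∧ c) ∨ (¬c → a))): 0.35 ≤ 1, so result = 1
¬(b → ((c ∧ c) ∨ (¬c → a))): Gödel ¬ of 1 = 0 (operand ≠ 0)
(¬((c ∧ (b → c)) ∨ c) → ¬(b → ((c ∧ c) ∨ (¬c → a)))): 0 ≤ 0, so result = 1
(b → b): 0.35 ≤ 0.35, so result = 1
((¬((c ∧ (b → c)) ∨ c) → ¬(b → ((c ∧ c) ∨ (¬c → a)))) ∨ (b → b)) = max(1, 1) = 1
((¬b ∧ (a ∨ (a → (¬a ∧ c)))) → ((¬((c ∧ (b → c)) ∨ c) → ¬(b → ((c ∧ c) ∨ (¬c → a)))) ∨ (b → b))): 0 ≤ 1, so result = 1
¬((¬b ∧ (a ∨ (a → (¬a ∧ c)))) → ((¬((c ∧ (b → c)) ∨ c) → ¬(b → ((c ∧ c) ∨ (¬c → a)))) ∨ (b → b))): Gödel ¬ of 1 = 0 (operand ≠ 0)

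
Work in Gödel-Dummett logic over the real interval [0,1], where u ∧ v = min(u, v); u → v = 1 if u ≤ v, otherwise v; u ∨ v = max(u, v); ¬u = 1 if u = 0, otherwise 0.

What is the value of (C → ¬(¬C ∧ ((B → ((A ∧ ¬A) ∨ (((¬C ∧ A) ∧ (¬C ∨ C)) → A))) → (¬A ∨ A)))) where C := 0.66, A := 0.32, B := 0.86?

¬C: Gödel ¬ of 0.66 = 0 (operand ≠ 0)
¬A: Gödel ¬ of 0.32 = 0 (operand ≠ 0)
(A ∧ ¬A) = min(0.32, 0) = 0
¬C: Gödel ¬ of 0.66 = 0 (operand ≠ 0)
(¬C ∧ A) = min(0, 0.32) = 0
¬C: Gödel ¬ of 0.66 = 0 (operand ≠ 0)
(¬C ∨ C) = max(0, 0.66) = 0.66
((¬C ∧ A) ∧ (¬C ∨ C)) = min(0, 0.66) = 0
(((¬C ∧ A) ∧ (¬C ∨ C)) → A): 0 ≤ 0.32, so result = 1
((A ∧ ¬A) ∨ (((¬C ∧ A) ∧ (¬C ∨ C)) → A)) = max(0, 1) = 1
(B → ((A ∧ ¬A) ∨ (((¬C ∧ A) ∧ (¬C ∨ C)) → A))): 0.86 ≤ 1, so result = 1
¬A: Gödel ¬ of 0.32 = 0 (operand ≠ 0)
(¬A ∨ A) = max(0, 0.32) = 0.32
((B → ((A ∧ ¬A) ∨ (((¬C ∧ A) ∧ (¬C ∨ C)) → A))) → (¬A ∨ A)): 1 > 0.32, so result = 0.32
(¬C ∧ ((B → ((A ∧ ¬A) ∨ (((¬C ∧ A) ∧ (¬C ∨ C)) → A))) → (¬A ∨ A))) = min(0, 0.32) = 0
¬(¬C ∧ ((B → ((A ∧ ¬A) ∨ (((¬C ∧ A) ∧ (¬C ∨ C)) → A))) → (¬A ∨ A))): Gödel ¬ of 0 = 1 (operand is 0)
(C → ¬(¬C ∧ ((B → ((A ∧ ¬A) ∨ (((¬C ∧ A) ∧ (¬C ∨ C)) → A))) → (¬A ∨ A)))): 0.66 ≤ 1, so result = 1

1.00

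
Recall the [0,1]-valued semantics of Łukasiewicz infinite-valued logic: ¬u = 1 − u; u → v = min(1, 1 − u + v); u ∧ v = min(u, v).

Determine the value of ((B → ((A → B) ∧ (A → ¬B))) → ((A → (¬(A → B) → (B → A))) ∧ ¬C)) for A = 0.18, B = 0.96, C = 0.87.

0.23

(A → B): min(1, 1 − 0.18 + 0.96) = 1
¬B: Łukasiewicz ¬ gives 1 − 0.96 = 0.04
(A → ¬B): min(1, 1 − 0.18 + 0.04) = 0.86
((A → B) ∧ (A → ¬B)) = min(1, 0.86) = 0.86
(B → ((A → B) ∧ (A → ¬B))): min(1, 1 − 0.96 + 0.86) = 0.9
(A → B): min(1, 1 − 0.18 + 0.96) = 1
¬(A → B): Łukasiewicz ¬ gives 1 − 1 = 0
(B → A): min(1, 1 − 0.96 + 0.18) = 0.22
(¬(A → B) → (B → A)): min(1, 1 − 0 + 0.22) = 1
(A → (¬(A → B) → (B → A))): min(1, 1 − 0.18 + 1) = 1
¬C: Łukasiewicz ¬ gives 1 − 0.87 = 0.13
((A → (¬(A → B) → (B → A))) ∧ ¬C) = min(1, 0.13) = 0.13
((B → ((A → B) ∧ (A → ¬B))) → ((A → (¬(A → B) → (B → A))) ∧ ¬C)): min(1, 1 − 0.9 + 0.13) = 0.23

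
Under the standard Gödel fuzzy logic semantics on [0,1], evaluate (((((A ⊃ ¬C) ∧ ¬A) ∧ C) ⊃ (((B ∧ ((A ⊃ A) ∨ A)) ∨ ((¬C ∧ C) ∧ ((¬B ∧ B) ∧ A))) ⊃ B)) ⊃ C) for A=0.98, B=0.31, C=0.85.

0.85

¬C: Gödel ¬ of 0.85 = 0 (operand ≠ 0)
(A ⊃ ¬C): 0.98 > 0, so result = 0
¬A: Gödel ¬ of 0.98 = 0 (operand ≠ 0)
((A ⊃ ¬C) ∧ ¬A) = min(0, 0) = 0
(((A ⊃ ¬C) ∧ ¬A) ∧ C) = min(0, 0.85) = 0
(A ⊃ A): 0.98 ≤ 0.98, so result = 1
((A ⊃ A) ∨ A) = max(1, 0.98) = 1
(B ∧ ((A ⊃ A) ∨ A)) = min(0.31, 1) = 0.31
¬C: Gödel ¬ of 0.85 = 0 (operand ≠ 0)
(¬C ∧ C) = min(0, 0.85) = 0
¬B: Gödel ¬ of 0.31 = 0 (operand ≠ 0)
(¬B ∧ B) = min(0, 0.31) = 0
((¬B ∧ B) ∧ A) = min(0, 0.98) = 0
((¬C ∧ C) ∧ ((¬B ∧ B) ∧ A)) = min(0, 0) = 0
((B ∧ ((A ⊃ A) ∨ A)) ∨ ((¬C ∧ C) ∧ ((¬B ∧ B) ∧ A))) = max(0.31, 0) = 0.31
(((B ∧ ((A ⊃ A) ∨ A)) ∨ ((¬C ∧ C) ∧ ((¬B ∧ B) ∧ A))) ⊃ B): 0.31 ≤ 0.31, so result = 1
((((A ⊃ ¬C) ∧ ¬A) ∧ C) ⊃ (((B ∧ ((A ⊃ A) ∨ A)) ∨ ((¬C ∧ C) ∧ ((¬B ∧ B) ∧ A))) ⊃ B)): 0 ≤ 1, so result = 1
(((((A ⊃ ¬C) ∧ ¬A) ∧ C) ⊃ (((B ∧ ((A ⊃ A) ∨ A)) ∨ ((¬C ∧ C) ∧ ((¬B ∧ B) ∧ A))) ⊃ B)) ⊃ C): 1 > 0.85, so result = 0.85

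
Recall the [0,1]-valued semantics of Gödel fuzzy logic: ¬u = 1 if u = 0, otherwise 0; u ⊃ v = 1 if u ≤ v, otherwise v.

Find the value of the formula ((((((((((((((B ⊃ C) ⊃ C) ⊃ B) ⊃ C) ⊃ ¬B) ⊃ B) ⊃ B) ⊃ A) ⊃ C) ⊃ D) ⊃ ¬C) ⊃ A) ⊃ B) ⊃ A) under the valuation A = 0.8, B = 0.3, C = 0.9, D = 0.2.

1.00

(B ⊃ C): 0.3 ≤ 0.9, so result = 1
((B ⊃ C) ⊃ C): 1 > 0.9, so result = 0.9
(((B ⊃ C) ⊃ C) ⊃ B): 0.9 > 0.3, so result = 0.3
((((B ⊃ C) ⊃ C) ⊃ B) ⊃ C): 0.3 ≤ 0.9, so result = 1
¬B: Gödel ¬ of 0.3 = 0 (operand ≠ 0)
(((((B ⊃ C) ⊃ C) ⊃ B) ⊃ C) ⊃ ¬B): 1 > 0, so result = 0
((((((B ⊃ C) ⊃ C) ⊃ B) ⊃ C) ⊃ ¬B) ⊃ B): 0 ≤ 0.3, so result = 1
(((((((B ⊃ C) ⊃ C) ⊃ B) ⊃ C) ⊃ ¬B) ⊃ B) ⊃ B): 1 > 0.3, so result = 0.3
((((((((B ⊃ C) ⊃ C) ⊃ B) ⊃ C) ⊃ ¬B) ⊃ B) ⊃ B) ⊃ A): 0.3 ≤ 0.8, so result = 1
(((((((((B ⊃ C) ⊃ C) ⊃ B) ⊃ C) ⊃ ¬B) ⊃ B) ⊃ B) ⊃ A) ⊃ C): 1 > 0.9, so result = 0.9
((((((((((B ⊃ C) ⊃ C) ⊃ B) ⊃ C) ⊃ ¬B) ⊃ B) ⊃ B) ⊃ A) ⊃ C) ⊃ D): 0.9 > 0.2, so result = 0.2
¬C: Gödel ¬ of 0.9 = 0 (operand ≠ 0)
(((((((((((B ⊃ C) ⊃ C) ⊃ B) ⊃ C) ⊃ ¬B) ⊃ B) ⊃ B) ⊃ A) ⊃ C) ⊃ D) ⊃ ¬C): 0.2 > 0, so result = 0
((((((((((((B ⊃ C) ⊃ C) ⊃ B) ⊃ C) ⊃ ¬B) ⊃ B) ⊃ B) ⊃ A) ⊃ C) ⊃ D) ⊃ ¬C) ⊃ A): 0 ≤ 0.8, so result = 1
(((((((((((((B ⊃ C) ⊃ C) ⊃ B) ⊃ C) ⊃ ¬B) ⊃ B) ⊃ B) ⊃ A) ⊃ C) ⊃ D) ⊃ ¬C) ⊃ A) ⊃ B): 1 > 0.3, so result = 0.3
((((((((((((((B ⊃ C) ⊃ C) ⊃ B) ⊃ C) ⊃ ¬B) ⊃ B) ⊃ B) ⊃ A) ⊃ C) ⊃ D) ⊃ ¬C) ⊃ A) ⊃ B) ⊃ A): 0.3 ≤ 0.8, so result = 1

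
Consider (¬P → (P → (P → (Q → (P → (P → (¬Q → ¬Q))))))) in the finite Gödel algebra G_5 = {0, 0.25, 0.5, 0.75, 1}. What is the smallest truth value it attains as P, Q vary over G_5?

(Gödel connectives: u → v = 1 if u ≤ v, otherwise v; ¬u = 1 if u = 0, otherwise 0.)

Every assignment gives 1. For instance at P = 0, Q = 0:
  ¬P: Gödel ¬ of 0 = 1 (operand is 0)
  ¬Q: Gödel ¬ of 0 = 1 (operand is 0)
  ¬Q: Gödel ¬ of 0 = 1 (operand is 0)
  (¬Q → ¬Q): 1 ≤ 1, so result = 1
  (P → (¬Q → ¬Q)): 0 ≤ 1, so result = 1
  (P → (P → (¬Q → ¬Q))): 0 ≤ 1, so result = 1
  (Q → (P → (P → (¬Q → ¬Q)))): 0 ≤ 1, so result = 1
  (P → (Q → (P → (P → (¬Q → ¬Q))))): 0 ≤ 1, so result = 1
  (P → (P → (Q → (P → (P → (¬Q → ¬Q)))))): 0 ≤ 1, so result = 1
  (¬P → (P → (P → (Q → (P → (P → (¬Q → ¬Q))))))): 1 ≤ 1, so result = 1
All 25 assignments give value 1 — the formula is a G_5-tautology.

1.00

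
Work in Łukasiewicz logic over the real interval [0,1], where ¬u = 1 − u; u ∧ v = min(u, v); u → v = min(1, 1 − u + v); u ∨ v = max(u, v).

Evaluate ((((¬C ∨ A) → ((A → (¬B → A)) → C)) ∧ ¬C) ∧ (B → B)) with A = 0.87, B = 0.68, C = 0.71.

¬C: Łukasiewicz ¬ gives 1 − 0.71 = 0.29
(¬C ∨ A) = max(0.29, 0.87) = 0.87
¬B: Łukasiewicz ¬ gives 1 − 0.68 = 0.32
(¬B → A): min(1, 1 − 0.32 + 0.87) = 1
(A → (¬B → A)): min(1, 1 − 0.87 + 1) = 1
((A → (¬B → A)) → C): min(1, 1 − 1 + 0.71) = 0.71
((¬C ∨ A) → ((A → (¬B → A)) → C)): min(1, 1 − 0.87 + 0.71) = 0.84
¬C: Łukasiewicz ¬ gives 1 − 0.71 = 0.29
(((¬C ∨ A) → ((A → (¬B → A)) → C)) ∧ ¬C) = min(0.84, 0.29) = 0.29
(B → B): min(1, 1 − 0.68 + 0.68) = 1
((((¬C ∨ A) → ((A → (¬B → A)) → C)) ∧ ¬C) ∧ (B → B)) = min(0.29, 1) = 0.29

0.29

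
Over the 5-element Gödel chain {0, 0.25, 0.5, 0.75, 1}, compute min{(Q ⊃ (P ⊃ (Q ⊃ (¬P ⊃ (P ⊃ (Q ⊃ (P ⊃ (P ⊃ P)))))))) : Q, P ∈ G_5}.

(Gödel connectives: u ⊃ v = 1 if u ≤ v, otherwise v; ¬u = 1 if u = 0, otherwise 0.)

1.00

Every assignment gives 1. For instance at Q = 0, P = 0:
  ¬P: Gödel ¬ of 0 = 1 (operand is 0)
  (P ⊃ P): 0 ≤ 0, so result = 1
  (P ⊃ (P ⊃ P)): 0 ≤ 1, so result = 1
  (Q ⊃ (P ⊃ (P ⊃ P))): 0 ≤ 1, so result = 1
  (P ⊃ (Q ⊃ (P ⊃ (P ⊃ P)))): 0 ≤ 1, so result = 1
  (¬P ⊃ (P ⊃ (Q ⊃ (P ⊃ (P ⊃ P))))): 1 ≤ 1, so result = 1
  (Q ⊃ (¬P ⊃ (P ⊃ (Q ⊃ (P ⊃ (P ⊃ P)))))): 0 ≤ 1, so result = 1
  (P ⊃ (Q ⊃ (¬P ⊃ (P ⊃ (Q ⊃ (P ⊃ (P ⊃ P))))))): 0 ≤ 1, so result = 1
  (Q ⊃ (P ⊃ (Q ⊃ (¬P ⊃ (P ⊃ (Q ⊃ (P ⊃ (P ⊃ P)))))))): 0 ≤ 1, so result = 1
All 25 assignments give value 1 — the formula is a G_5-tautology.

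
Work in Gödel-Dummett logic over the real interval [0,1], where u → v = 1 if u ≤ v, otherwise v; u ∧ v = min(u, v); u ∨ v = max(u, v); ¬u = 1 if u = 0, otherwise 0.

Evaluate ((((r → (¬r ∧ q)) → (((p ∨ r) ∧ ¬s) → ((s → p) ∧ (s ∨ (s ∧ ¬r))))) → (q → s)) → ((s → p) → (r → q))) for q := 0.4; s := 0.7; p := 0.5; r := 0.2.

¬r: Gödel ¬ of 0.2 = 0 (operand ≠ 0)
(¬r ∧ q) = min(0, 0.4) = 0
(r → (¬r ∧ q)): 0.2 > 0, so result = 0
(p ∨ r) = max(0.5, 0.2) = 0.5
¬s: Gödel ¬ of 0.7 = 0 (operand ≠ 0)
((p ∨ r) ∧ ¬s) = min(0.5, 0) = 0
(s → p): 0.7 > 0.5, so result = 0.5
¬r: Gödel ¬ of 0.2 = 0 (operand ≠ 0)
(s ∧ ¬r) = min(0.7, 0) = 0
(s ∨ (s ∧ ¬r)) = max(0.7, 0) = 0.7
((s → p) ∧ (s ∨ (s ∧ ¬r))) = min(0.5, 0.7) = 0.5
(((p ∨ r) ∧ ¬s) → ((s → p) ∧ (s ∨ (s ∧ ¬r)))): 0 ≤ 0.5, so result = 1
((r → (¬r ∧ q)) → (((p ∨ r) ∧ ¬s) → ((s → p) ∧ (s ∨ (s ∧ ¬r))))): 0 ≤ 1, so result = 1
(q → s): 0.4 ≤ 0.7, so result = 1
(((r → (¬r ∧ q)) → (((p ∨ r) ∧ ¬s) → ((s → p) ∧ (s ∨ (s ∧ ¬r))))) → (q → s)): 1 ≤ 1, so result = 1
(s → p): 0.7 > 0.5, so result = 0.5
(r → q): 0.2 ≤ 0.4, so result = 1
((s → p) → (r → q)): 0.5 ≤ 1, so result = 1
((((r → (¬r ∧ q)) → (((p ∨ r) ∧ ¬s) → ((s → p) ∧ (s ∨ (s ∧ ¬r))))) → (q → s)) → ((s → p) → (r → q))): 1 ≤ 1, so result = 1

1.00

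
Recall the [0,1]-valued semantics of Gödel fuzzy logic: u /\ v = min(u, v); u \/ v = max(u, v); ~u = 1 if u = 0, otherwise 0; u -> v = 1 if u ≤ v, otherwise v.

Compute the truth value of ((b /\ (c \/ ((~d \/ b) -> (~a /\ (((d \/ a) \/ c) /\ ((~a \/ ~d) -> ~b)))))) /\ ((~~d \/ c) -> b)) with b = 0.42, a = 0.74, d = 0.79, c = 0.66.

0.42

~d: Gödel ¬ of 0.79 = 0 (operand ≠ 0)
(~d \/ b) = max(0, 0.42) = 0.42
~a: Gödel ¬ of 0.74 = 0 (operand ≠ 0)
(d \/ a) = max(0.79, 0.74) = 0.79
((d \/ a) \/ c) = max(0.79, 0.66) = 0.79
~a: Gödel ¬ of 0.74 = 0 (operand ≠ 0)
~d: Gödel ¬ of 0.79 = 0 (operand ≠ 0)
(~a \/ ~d) = max(0, 0) = 0
~b: Gödel ¬ of 0.42 = 0 (operand ≠ 0)
((~a \/ ~d) -> ~b): 0 ≤ 0, so result = 1
(((d \/ a) \/ c) /\ ((~a \/ ~d) -> ~b)) = min(0.79, 1) = 0.79
(~a /\ (((d \/ a) \/ c) /\ ((~a \/ ~d) -> ~b))) = min(0, 0.79) = 0
((~d \/ b) -> (~a /\ (((d \/ a) \/ c) /\ ((~a \/ ~d) -> ~b)))): 0.42 > 0, so result = 0
(c \/ ((~d \/ b) -> (~a /\ (((d \/ a) \/ c) /\ ((~a \/ ~d) -> ~b))))) = max(0.66, 0) = 0.66
(b /\ (c \/ ((~d \/ b) -> (~a /\ (((d \/ a) \/ c) /\ ((~a \/ ~d) -> ~b)))))) = min(0.42, 0.66) = 0.42
~d: Gödel ¬ of 0.79 = 0 (operand ≠ 0)
~~d: Gödel ¬ of 0 = 1 (operand is 0)
(~~d \/ c) = max(1, 0.66) = 1
((~~d \/ c) -> b): 1 > 0.42, so result = 0.42
((b /\ (c \/ ((~d \/ b) -> (~a /\ (((d \/ a) \/ c) /\ ((~a \/ ~d) -> ~b)))))) /\ ((~~d \/ c) -> b)) = min(0.42, 0.42) = 0.42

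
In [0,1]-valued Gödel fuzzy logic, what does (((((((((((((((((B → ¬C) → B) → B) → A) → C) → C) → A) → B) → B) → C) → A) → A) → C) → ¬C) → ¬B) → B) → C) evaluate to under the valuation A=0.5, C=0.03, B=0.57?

0.03

¬C: Gödel ¬ of 0.03 = 0 (operand ≠ 0)
(B → ¬C): 0.57 > 0, so result = 0
((B → ¬C) → B): 0 ≤ 0.57, so result = 1
(((B → ¬C) → B) → B): 1 > 0.57, so result = 0.57
((((B → ¬C) → B) → B) → A): 0.57 > 0.5, so result = 0.5
(((((B → ¬C) → B) → B) → A) → C): 0.5 > 0.03, so result = 0.03
((((((B → ¬C) → B) → B) → A) → C) → C): 0.03 ≤ 0.03, so result = 1
(((((((B → ¬C) → B) → B) → A) → C) → C) → A): 1 > 0.5, so result = 0.5
((((((((B → ¬C) → B) → B) → A) → C) → C) → A) → B): 0.5 ≤ 0.57, so result = 1
(((((((((B → ¬C) → B) → B) → A) → C) → C) → A) → B) → B): 1 > 0.57, so result = 0.57
((((((((((B → ¬C) → B) → B) → A) → C) → C) → A) → B) → B) → C): 0.57 > 0.03, so result = 0.03
(((((((((((B → ¬C) → B) → B) → A) → C) → C) → A) → B) → B) → C) → A): 0.03 ≤ 0.5, so result = 1
((((((((((((B → ¬C) → B) → B) → A) → C) → C) → A) → B) → B) → C) → A) → A): 1 > 0.5, so result = 0.5
(((((((((((((B → ¬C) → B) → B) → A) → C) → C) → A) → B) → B) → C) → A) → A) → C): 0.5 > 0.03, so result = 0.03
¬C: Gödel ¬ of 0.03 = 0 (operand ≠ 0)
((((((((((((((B → ¬C) → B) → B) → A) → C) → C) → A) → B) → B) → C) → A) → A) → C) → ¬C): 0.03 > 0, so result = 0
¬B: Gödel ¬ of 0.57 = 0 (operand ≠ 0)
(((((((((((((((B → ¬C) → B) → B) → A) → C) → C) → A) → B) → B) → C) → A) → A) → C) → ¬C) → ¬B): 0 ≤ 0, so result = 1
((((((((((((((((B → ¬C) → B) → B) → A) → C) → C) → A) → B) → B) → C) → A) → A) → C) → ¬C) → ¬B) → B): 1 > 0.57, so result = 0.57
(((((((((((((((((B → ¬C) → B) → B) → A) → C) → C) → A) → B) → B) → C) → A) → A) → C) → ¬C) → ¬B) → B) → C): 0.57 > 0.03, so result = 0.03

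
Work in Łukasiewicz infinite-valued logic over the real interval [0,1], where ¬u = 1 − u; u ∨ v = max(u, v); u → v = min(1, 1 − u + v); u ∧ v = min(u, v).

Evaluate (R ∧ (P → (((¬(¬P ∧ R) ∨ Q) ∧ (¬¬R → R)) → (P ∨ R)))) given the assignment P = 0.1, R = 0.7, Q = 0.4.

0.70

¬P: Łukasiewicz ¬ gives 1 − 0.1 = 0.9
(¬P ∧ R) = min(0.9, 0.7) = 0.7
¬(¬P ∧ R): Łukasiewicz ¬ gives 1 − 0.7 = 0.3
(¬(¬P ∧ R) ∨ Q) = max(0.3, 0.4) = 0.4
¬R: Łukasiewicz ¬ gives 1 − 0.7 = 0.3
¬¬R: Łukasiewicz ¬ gives 1 − 0.3 = 0.7
(¬¬R → R): min(1, 1 − 0.7 + 0.7) = 1
((¬(¬P ∧ R) ∨ Q) ∧ (¬¬R → R)) = min(0.4, 1) = 0.4
(P ∨ R) = max(0.1, 0.7) = 0.7
(((¬(¬P ∧ R) ∨ Q) ∧ (¬¬R → R)) → (P ∨ R)): min(1, 1 − 0.4 + 0.7) = 1
(P → (((¬(¬P ∧ R) ∨ Q) ∧ (¬¬R → R)) → (P ∨ R))): min(1, 1 − 0.1 + 1) = 1
(R ∧ (P → (((¬(¬P ∧ R) ∨ Q) ∧ (¬¬R → R)) → (P ∨ R)))) = min(0.7, 1) = 0.7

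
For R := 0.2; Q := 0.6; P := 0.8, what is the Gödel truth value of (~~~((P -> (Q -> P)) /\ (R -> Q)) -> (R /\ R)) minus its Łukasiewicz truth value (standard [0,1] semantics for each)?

0.00

Gödel evaluation:
  (Q -> P): 0.6 ≤ 0.8, so result = 1
  (P -> (Q -> P)): 0.8 ≤ 1, so result = 1
  (R -> Q): 0.2 ≤ 0.6, so result = 1
  ((P -> (Q -> P)) /\ (R -> Q)) = min(1, 1) = 1
  ~((P -> (Q -> P)) /\ (R -> Q)): Gödel ¬ of 1 = 0 (operand ≠ 0)
  ~~((P -> (Q -> P)) /\ (R -> Q)): Gödel ¬ of 0 = 1 (operand is 0)
  ~~~((P -> (Q -> P)) /\ (R -> Q)): Gödel ¬ of 1 = 0 (operand ≠ 0)
  (R /\ R) = min(0.2, 0.2) = 0.2
  (~~~((P -> (Q -> P)) /\ (R -> Q)) -> (R /\ R)): 0 ≤ 0.2, so result = 1
  Gödel value = 1
Łukasiewicz evaluation:
  (Q -> P): min(1, 1 − 0.6 + 0.8) = 1
  (P -> (Q -> P)): min(1, 1 − 0.8 + 1) = 1
  (R -> Q): min(1, 1 − 0.2 + 0.6) = 1
  ((P -> (Q -> P)) /\ (R -> Q)) = min(1, 1) = 1
  ~((P -> (Q -> P)) /\ (R -> Q)): Łukasiewicz ¬ gives 1 − 1 = 0
  ~~((P -> (Q -> P)) /\ (R -> Q)): Łukasiewicz ¬ gives 1 − 0 = 1
  ~~~((P -> (Q -> P)) /\ (R -> Q)): Łukasiewicz ¬ gives 1 − 1 = 0
  (R /\ R) = min(0.2, 0.2) = 0.2
  (~~~((P -> (Q -> P)) /\ (R -> Q)) -> (R /\ R)): min(1, 1 − 0 + 0.2) = 1
  Łukasiewicz value = 1
Difference: 1 − 1 = 0.00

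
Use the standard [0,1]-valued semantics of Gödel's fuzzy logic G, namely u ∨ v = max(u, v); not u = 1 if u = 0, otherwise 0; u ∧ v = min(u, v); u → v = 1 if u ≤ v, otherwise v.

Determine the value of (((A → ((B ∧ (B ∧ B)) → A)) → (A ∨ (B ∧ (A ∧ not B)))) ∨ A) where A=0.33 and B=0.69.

0.33

(B ∧ B) = min(0.69, 0.69) = 0.69
(B ∧ (B ∧ B)) = min(0.69, 0.69) = 0.69
((B ∧ (B ∧ B)) → A): 0.69 > 0.33, so result = 0.33
(A → ((B ∧ (B ∧ B)) → A)): 0.33 ≤ 0.33, so result = 1
not B: Gödel ¬ of 0.69 = 0 (operand ≠ 0)
(A ∧ not B) = min(0.33, 0) = 0
(B ∧ (A ∧ not B)) = min(0.69, 0) = 0
(A ∨ (B ∧ (A ∧ not B))) = max(0.33, 0) = 0.33
((A → ((B ∧ (B ∧ B)) → A)) → (A ∨ (B ∧ (A ∧ not B)))): 1 > 0.33, so result = 0.33
(((A → ((B ∧ (B ∧ B)) → A)) → (A ∨ (B ∧ (A ∧ not B)))) ∨ A) = max(0.33, 0.33) = 0.33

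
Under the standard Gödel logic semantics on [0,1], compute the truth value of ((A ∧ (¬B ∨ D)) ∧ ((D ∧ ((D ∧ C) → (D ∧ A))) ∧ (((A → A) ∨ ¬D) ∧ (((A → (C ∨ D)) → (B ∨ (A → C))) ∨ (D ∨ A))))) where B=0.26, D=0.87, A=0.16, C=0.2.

¬B: Gödel ¬ of 0.26 = 0 (operand ≠ 0)
(¬B ∨ D) = max(0, 0.87) = 0.87
(A ∧ (¬B ∨ D)) = min(0.16, 0.87) = 0.16
(D ∧ C) = min(0.87, 0.2) = 0.2
(D ∧ A) = min(0.87, 0.16) = 0.16
((D ∧ C) → (D ∧ A)): 0.2 > 0.16, so result = 0.16
(D ∧ ((D ∧ C) → (D ∧ A))) = min(0.87, 0.16) = 0.16
(A → A): 0.16 ≤ 0.16, so result = 1
¬D: Gödel ¬ of 0.87 = 0 (operand ≠ 0)
((A → A) ∨ ¬D) = max(1, 0) = 1
(C ∨ D) = max(0.2, 0.87) = 0.87
(A → (C ∨ D)): 0.16 ≤ 0.87, so result = 1
(A → C): 0.16 ≤ 0.2, so result = 1
(B ∨ (A → C)) = max(0.26, 1) = 1
((A → (C ∨ D)) → (B ∨ (A → C))): 1 ≤ 1, so result = 1
(D ∨ A) = max(0.87, 0.16) = 0.87
(((A → (C ∨ D)) → (B ∨ (A → C))) ∨ (D ∨ A)) = max(1, 0.87) = 1
(((A → A) ∨ ¬D) ∧ (((A → (C ∨ D)) → (B ∨ (A → C))) ∨ (D ∨ A))) = min(1, 1) = 1
((D ∧ ((D ∧ C) → (D ∧ A))) ∧ (((A → A) ∨ ¬D) ∧ (((A → (C ∨ D)) → (B ∨ (A → C))) ∨ (D ∨ A)))) = min(0.16, 1) = 0.16
((A ∧ (¬B ∨ D)) ∧ ((D ∧ ((D ∧ C) → (D ∧ A))) ∧ (((A → A) ∨ ¬D) ∧ (((A → (C ∨ D)) → (B ∨ (A → C))) ∨ (D ∨ A))))) = min(0.16, 0.16) = 0.16

0.16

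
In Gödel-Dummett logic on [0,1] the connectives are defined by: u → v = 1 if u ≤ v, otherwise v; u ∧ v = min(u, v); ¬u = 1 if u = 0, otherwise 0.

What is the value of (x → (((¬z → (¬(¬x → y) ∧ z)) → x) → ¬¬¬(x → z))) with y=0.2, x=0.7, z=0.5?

¬z: Gödel ¬ of 0.5 = 0 (operand ≠ 0)
¬x: Gödel ¬ of 0.7 = 0 (operand ≠ 0)
(¬x → y): 0 ≤ 0.2, so result = 1
¬(¬x → y): Gödel ¬ of 1 = 0 (operand ≠ 0)
(¬(¬x → y) ∧ z) = min(0, 0.5) = 0
(¬z → (¬(¬x → y) ∧ z)): 0 ≤ 0, so result = 1
((¬z → (¬(¬x → y) ∧ z)) → x): 1 > 0.7, so result = 0.7
(x → z): 0.7 > 0.5, so result = 0.5
¬(x → z): Gödel ¬ of 0.5 = 0 (operand ≠ 0)
¬¬(x → z): Gödel ¬ of 0 = 1 (operand is 0)
¬¬¬(x → z): Gödel ¬ of 1 = 0 (operand ≠ 0)
(((¬z → (¬(¬x → y) ∧ z)) → x) → ¬¬¬(x → z)): 0.7 > 0, so result = 0
(x → (((¬z → (¬(¬x → y) ∧ z)) → x) → ¬¬¬(x → z))): 0.7 > 0, so result = 0

0.00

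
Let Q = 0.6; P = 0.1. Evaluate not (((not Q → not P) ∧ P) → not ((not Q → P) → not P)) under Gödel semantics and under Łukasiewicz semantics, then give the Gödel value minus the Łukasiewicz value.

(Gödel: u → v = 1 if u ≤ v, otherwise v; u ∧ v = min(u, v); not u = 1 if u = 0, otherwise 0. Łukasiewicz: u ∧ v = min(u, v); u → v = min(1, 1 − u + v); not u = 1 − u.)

Gödel evaluation:
  not Q: Gödel ¬ of 0.6 = 0 (operand ≠ 0)
  not P: Gödel ¬ of 0.1 = 0 (operand ≠ 0)
  (not Q → not P): 0 ≤ 0, so result = 1
  ((not Q → not P) ∧ P) = min(1, 0.1) = 0.1
  not Q: Gödel ¬ of 0.6 = 0 (operand ≠ 0)
  (not Q → P): 0 ≤ 0.1, so result = 1
  not P: Gödel ¬ of 0.1 = 0 (operand ≠ 0)
  ((not Q → P) → not P): 1 > 0, so result = 0
  not ((not Q → P) → not P): Gödel ¬ of 0 = 1 (operand is 0)
  (((not Q → not P) ∧ P) → not ((not Q → P) → not P)): 0.1 ≤ 1, so result = 1
  not (((not Q → not P) ∧ P) → not ((not Q → P) → not P)): Gödel ¬ of 1 = 0 (operand ≠ 0)
  Gödel value = 0
Łukasiewicz evaluation:
  not Q: Łukasiewicz ¬ gives 1 − 0.6 = 0.4
  not P: Łukasiewicz ¬ gives 1 − 0.1 = 0.9
  (not Q → not P): min(1, 1 − 0.4 + 0.9) = 1
  ((not Q → not P) ∧ P) = min(1, 0.1) = 0.1
  not Q: Łukasiewicz ¬ gives 1 − 0.6 = 0.4
  (not Q → P): min(1, 1 − 0.4 + 0.1) = 0.7
  not P: Łukasiewicz ¬ gives 1 − 0.1 = 0.9
  ((not Q → P) → not P): min(1, 1 − 0.7 + 0.9) = 1
  not ((not Q → P) → not P): Łukasiewicz ¬ gives 1 − 1 = 0
  (((not Q → not P) ∧ P) → not ((not Q → P) → not P)): min(1, 1 − 0.1 + 0) = 0.9
  not (((not Q → not P) ∧ P) → not ((not Q → P) → not P)): Łukasiewicz ¬ gives 1 − 0.9 = 0.1
  Łukasiewicz value = 0.1
Difference: 0 − 0.1 = -0.10

-0.10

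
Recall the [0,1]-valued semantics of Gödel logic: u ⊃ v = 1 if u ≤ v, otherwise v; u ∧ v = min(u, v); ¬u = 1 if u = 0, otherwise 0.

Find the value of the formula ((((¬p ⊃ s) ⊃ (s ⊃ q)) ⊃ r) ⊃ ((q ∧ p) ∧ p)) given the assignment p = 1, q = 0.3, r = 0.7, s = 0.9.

0.30

¬p: Gödel ¬ of 1 = 0 (operand ≠ 0)
(¬p ⊃ s): 0 ≤ 0.9, so result = 1
(s ⊃ q): 0.9 > 0.3, so result = 0.3
((¬p ⊃ s) ⊃ (s ⊃ q)): 1 > 0.3, so result = 0.3
(((¬p ⊃ s) ⊃ (s ⊃ q)) ⊃ r): 0.3 ≤ 0.7, so result = 1
(q ∧ p) = min(0.3, 1) = 0.3
((q ∧ p) ∧ p) = min(0.3, 1) = 0.3
((((¬p ⊃ s) ⊃ (s ⊃ q)) ⊃ r) ⊃ ((q ∧ p) ∧ p)): 1 > 0.3, so result = 0.3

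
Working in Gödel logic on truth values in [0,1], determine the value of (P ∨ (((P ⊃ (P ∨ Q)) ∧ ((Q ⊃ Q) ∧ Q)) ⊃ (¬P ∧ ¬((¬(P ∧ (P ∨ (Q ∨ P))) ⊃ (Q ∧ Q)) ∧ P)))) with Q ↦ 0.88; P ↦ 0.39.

0.39

(P ∨ Q) = max(0.39, 0.88) = 0.88
(P ⊃ (P ∨ Q)): 0.39 ≤ 0.88, so result = 1
(Q ⊃ Q): 0.88 ≤ 0.88, so result = 1
((Q ⊃ Q) ∧ Q) = min(1, 0.88) = 0.88
((P ⊃ (P ∨ Q)) ∧ ((Q ⊃ Q) ∧ Q)) = min(1, 0.88) = 0.88
¬P: Gödel ¬ of 0.39 = 0 (operand ≠ 0)
(Q ∨ P) = max(0.88, 0.39) = 0.88
(P ∨ (Q ∨ P)) = max(0.39, 0.88) = 0.88
(P ∧ (P ∨ (Q ∨ P))) = min(0.39, 0.88) = 0.39
¬(P ∧ (P ∨ (Q ∨ P))): Gödel ¬ of 0.39 = 0 (operand ≠ 0)
(Q ∧ Q) = min(0.88, 0.88) = 0.88
(¬(P ∧ (P ∨ (Q ∨ P))) ⊃ (Q ∧ Q)): 0 ≤ 0.88, so result = 1
((¬(P ∧ (P ∨ (Q ∨ P))) ⊃ (Q ∧ Q)) ∧ P) = min(1, 0.39) = 0.39
¬((¬(P ∧ (P ∨ (Q ∨ P))) ⊃ (Q ∧ Q)) ∧ P): Gödel ¬ of 0.39 = 0 (operand ≠ 0)
(¬P ∧ ¬((¬(P ∧ (P ∨ (Q ∨ P))) ⊃ (Q ∧ Q)) ∧ P)) = min(0, 0) = 0
(((P ⊃ (P ∨ Q)) ∧ ((Q ⊃ Q) ∧ Q)) ⊃ (¬P ∧ ¬((¬(P ∧ (P ∨ (Q ∨ P))) ⊃ (Q ∧ Q)) ∧ P))): 0.88 > 0, so result = 0
(P ∨ (((P ⊃ (P ∨ Q)) ∧ ((Q ⊃ Q) ∧ Q)) ⊃ (¬P ∧ ¬((¬(P ∧ (P ∨ (Q ∨ P))) ⊃ (Q ∧ Q)) ∧ P)))) = max(0.39, 0) = 0.39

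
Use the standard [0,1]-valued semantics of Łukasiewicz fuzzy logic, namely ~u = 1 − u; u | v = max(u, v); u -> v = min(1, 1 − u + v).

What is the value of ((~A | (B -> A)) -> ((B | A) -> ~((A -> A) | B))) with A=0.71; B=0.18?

0.29

~A: Łukasiewicz ¬ gives 1 − 0.71 = 0.29
(B -> A): min(1, 1 − 0.18 + 0.71) = 1
(~A | (B -> A)) = max(0.29, 1) = 1
(B | A) = max(0.18, 0.71) = 0.71
(A -> A): min(1, 1 − 0.71 + 0.71) = 1
((A -> A) | B) = max(1, 0.18) = 1
~((A -> A) | B): Łukasiewicz ¬ gives 1 − 1 = 0
((B | A) -> ~((A -> A) | B)): min(1, 1 − 0.71 + 0) = 0.29
((~A | (B -> A)) -> ((B | A) -> ~((A -> A) | B))): min(1, 1 − 1 + 0.29) = 0.29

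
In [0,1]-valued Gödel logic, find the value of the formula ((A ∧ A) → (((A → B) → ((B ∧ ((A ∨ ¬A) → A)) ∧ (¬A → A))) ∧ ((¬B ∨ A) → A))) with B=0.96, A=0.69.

(A ∧ A) = min(0.69, 0.69) = 0.69
(A → B): 0.69 ≤ 0.96, so result = 1
¬A: Gödel ¬ of 0.69 = 0 (operand ≠ 0)
(A ∨ ¬A) = max(0.69, 0) = 0.69
((A ∨ ¬A) → A): 0.69 ≤ 0.69, so result = 1
(B ∧ ((A ∨ ¬A) → A)) = min(0.96, 1) = 0.96
¬A: Gödel ¬ of 0.69 = 0 (operand ≠ 0)
(¬A → A): 0 ≤ 0.69, so result = 1
((B ∧ ((A ∨ ¬A) → A)) ∧ (¬A → A)) = min(0.96, 1) = 0.96
((A → B) → ((B ∧ ((A ∨ ¬A) → A)) ∧ (¬A → A))): 1 > 0.96, so result = 0.96
¬B: Gödel ¬ of 0.96 = 0 (operand ≠ 0)
(¬B ∨ A) = max(0, 0.69) = 0.69
((¬B ∨ A) → A): 0.69 ≤ 0.69, so result = 1
(((A → B) → ((B ∧ ((A ∨ ¬A) → A)) ∧ (¬A → A))) ∧ ((¬B ∨ A) → A)) = min(0.96, 1) = 0.96
((A ∧ A) → (((A → B) → ((B ∧ ((A ∨ ¬A) → A)) ∧ (¬A → A))) ∧ ((¬B ∨ A) → A))): 0.69 ≤ 0.96, so result = 1

1.00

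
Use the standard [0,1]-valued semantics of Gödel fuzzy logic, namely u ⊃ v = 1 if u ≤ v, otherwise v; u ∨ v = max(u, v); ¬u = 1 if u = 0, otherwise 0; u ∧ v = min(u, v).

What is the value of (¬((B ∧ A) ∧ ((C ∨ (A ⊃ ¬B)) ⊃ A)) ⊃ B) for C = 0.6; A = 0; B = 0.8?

0.80

(B ∧ A) = min(0.8, 0) = 0
¬B: Gödel ¬ of 0.8 = 0 (operand ≠ 0)
(A ⊃ ¬B): 0 ≤ 0, so result = 1
(C ∨ (A ⊃ ¬B)) = max(0.6, 1) = 1
((C ∨ (A ⊃ ¬B)) ⊃ A): 1 > 0, so result = 0
((B ∧ A) ∧ ((C ∨ (A ⊃ ¬B)) ⊃ A)) = min(0, 0) = 0
¬((B ∧ A) ∧ ((C ∨ (A ⊃ ¬B)) ⊃ A)): Gödel ¬ of 0 = 1 (operand is 0)
(¬((B ∧ A) ∧ ((C ∨ (A ⊃ ¬B)) ⊃ A)) ⊃ B): 1 > 0.8, so result = 0.8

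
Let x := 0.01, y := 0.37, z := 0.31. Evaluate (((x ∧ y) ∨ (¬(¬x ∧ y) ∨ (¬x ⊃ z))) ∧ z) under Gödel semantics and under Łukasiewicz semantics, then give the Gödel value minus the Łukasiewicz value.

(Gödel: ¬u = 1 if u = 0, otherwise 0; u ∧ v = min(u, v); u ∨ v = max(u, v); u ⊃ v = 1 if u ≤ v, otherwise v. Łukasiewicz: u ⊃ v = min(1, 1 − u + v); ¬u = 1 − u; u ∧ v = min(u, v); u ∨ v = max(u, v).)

Gödel evaluation:
  (x ∧ y) = min(0.01, 0.37) = 0.01
  ¬x: Gödel ¬ of 0.01 = 0 (operand ≠ 0)
  (¬x ∧ y) = min(0, 0.37) = 0
  ¬(¬x ∧ y): Gödel ¬ of 0 = 1 (operand is 0)
  ¬x: Gödel ¬ of 0.01 = 0 (operand ≠ 0)
  (¬x ⊃ z): 0 ≤ 0.31, so result = 1
  (¬(¬x ∧ y) ∨ (¬x ⊃ z)) = max(1, 1) = 1
  ((x ∧ y) ∨ (¬(¬x ∧ y) ∨ (¬x ⊃ z))) = max(0.01, 1) = 1
  (((x ∧ y) ∨ (¬(¬x ∧ y) ∨ (¬x ⊃ z))) ∧ z) = min(1, 0.31) = 0.31
  Gödel value = 0.31
Łukasiewicz evaluation:
  (x ∧ y) = min(0.01, 0.37) = 0.01
  ¬x: Łukasiewicz ¬ gives 1 − 0.01 = 0.99
  (¬x ∧ y) = min(0.99, 0.37) = 0.37
  ¬(¬x ∧ y): Łukasiewicz ¬ gives 1 − 0.37 = 0.63
  ¬x: Łukasiewicz ¬ gives 1 − 0.01 = 0.99
  (¬x ⊃ z): min(1, 1 − 0.99 + 0.31) = 0.32
  (¬(¬x ∧ y) ∨ (¬x ⊃ z)) = max(0.63, 0.32) = 0.63
  ((x ∧ y) ∨ (¬(¬x ∧ y) ∨ (¬x ⊃ z))) = max(0.01, 0.63) = 0.63
  (((x ∧ y) ∨ (¬(¬x ∧ y) ∨ (¬x ⊃ z))) ∧ z) = min(0.63, 0.31) = 0.31
  Łukasiewicz value = 0.31
Difference: 0.31 − 0.31 = 0.00

0.00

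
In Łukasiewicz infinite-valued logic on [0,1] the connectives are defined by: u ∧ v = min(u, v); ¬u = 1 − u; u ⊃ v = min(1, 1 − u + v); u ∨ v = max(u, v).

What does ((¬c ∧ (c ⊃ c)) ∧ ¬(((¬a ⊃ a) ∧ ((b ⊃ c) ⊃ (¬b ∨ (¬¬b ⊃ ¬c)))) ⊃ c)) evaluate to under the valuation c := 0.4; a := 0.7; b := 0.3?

¬c: Łukasiewicz ¬ gives 1 − 0.4 = 0.6
(c ⊃ c): min(1, 1 − 0.4 + 0.4) = 1
(¬c ∧ (c ⊃ c)) = min(0.6, 1) = 0.6
¬a: Łukasiewicz ¬ gives 1 − 0.7 = 0.3
(¬a ⊃ a): min(1, 1 − 0.3 + 0.7) = 1
(b ⊃ c): min(1, 1 − 0.3 + 0.4) = 1
¬b: Łukasiewicz ¬ gives 1 − 0.3 = 0.7
¬b: Łukasiewicz ¬ gives 1 − 0.3 = 0.7
¬¬b: Łukasiewicz ¬ gives 1 − 0.7 = 0.3
¬c: Łukasiewicz ¬ gives 1 − 0.4 = 0.6
(¬¬b ⊃ ¬c): min(1, 1 − 0.3 + 0.6) = 1
(¬b ∨ (¬¬b ⊃ ¬c)) = max(0.7, 1) = 1
((b ⊃ c) ⊃ (¬b ∨ (¬¬b ⊃ ¬c))): min(1, 1 − 1 + 1) = 1
((¬a ⊃ a) ∧ ((b ⊃ c) ⊃ (¬b ∨ (¬¬b ⊃ ¬c)))) = min(1, 1) = 1
(((¬a ⊃ a) ∧ ((b ⊃ c) ⊃ (¬b ∨ (¬¬b ⊃ ¬c)))) ⊃ c): min(1, 1 − 1 + 0.4) = 0.4
¬(((¬a ⊃ a) ∧ ((b ⊃ c) ⊃ (¬b ∨ (¬¬b ⊃ ¬c)))) ⊃ c): Łukasiewicz ¬ gives 1 − 0.4 = 0.6
((¬c ∧ (c ⊃ c)) ∧ ¬(((¬a ⊃ a) ∧ ((b ⊃ c) ⊃ (¬b ∨ (¬¬b ⊃ ¬c)))) ⊃ c)) = min(0.6, 0.6) = 0.6

0.60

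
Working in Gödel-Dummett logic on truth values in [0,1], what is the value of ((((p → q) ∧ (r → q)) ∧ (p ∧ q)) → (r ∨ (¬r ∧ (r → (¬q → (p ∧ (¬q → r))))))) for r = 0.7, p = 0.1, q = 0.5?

(p → q): 0.1 ≤ 0.5, so result = 1
(r → q): 0.7 > 0.5, so result = 0.5
((p → q) ∧ (r → q)) = min(1, 0.5) = 0.5
(p ∧ q) = min(0.1, 0.5) = 0.1
(((p → q) ∧ (r → q)) ∧ (p ∧ q)) = min(0.5, 0.1) = 0.1
¬r: Gödel ¬ of 0.7 = 0 (operand ≠ 0)
¬q: Gödel ¬ of 0.5 = 0 (operand ≠ 0)
¬q: Gödel ¬ of 0.5 = 0 (operand ≠ 0)
(¬q → r): 0 ≤ 0.7, so result = 1
(p ∧ (¬q → r)) = min(0.1, 1) = 0.1
(¬q → (p ∧ (¬q → r))): 0 ≤ 0.1, so result = 1
(r → (¬q → (p ∧ (¬q → r)))): 0.7 ≤ 1, so result = 1
(¬r ∧ (r → (¬q → (p ∧ (¬q → r))))) = min(0, 1) = 0
(r ∨ (¬r ∧ (r → (¬q → (p ∧ (¬q → r)))))) = max(0.7, 0) = 0.7
((((p → q) ∧ (r → q)) ∧ (p ∧ q)) → (r ∨ (¬r ∧ (r → (¬q → (p ∧ (¬q → r))))))): 0.1 ≤ 0.7, so result = 1

1.00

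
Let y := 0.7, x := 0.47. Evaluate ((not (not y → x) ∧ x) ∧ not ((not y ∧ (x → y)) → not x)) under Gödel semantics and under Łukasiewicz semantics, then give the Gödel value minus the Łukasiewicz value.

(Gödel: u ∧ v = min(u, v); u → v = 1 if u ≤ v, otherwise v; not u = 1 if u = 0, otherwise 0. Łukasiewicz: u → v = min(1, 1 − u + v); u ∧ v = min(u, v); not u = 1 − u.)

Gödel evaluation:
  not y: Gödel ¬ of 0.7 = 0 (operand ≠ 0)
  (not y → x): 0 ≤ 0.47, so result = 1
  not (not y → x): Gödel ¬ of 1 = 0 (operand ≠ 0)
  (not (not y → x) ∧ x) = min(0, 0.47) = 0
  not y: Gödel ¬ of 0.7 = 0 (operand ≠ 0)
  (x → y): 0.47 ≤ 0.7, so result = 1
  (not y ∧ (x → y)) = min(0, 1) = 0
  not x: Gödel ¬ of 0.47 = 0 (operand ≠ 0)
  ((not y ∧ (x → y)) → not x): 0 ≤ 0, so result = 1
  not ((not y ∧ (x → y)) → not x): Gödel ¬ of 1 = 0 (operand ≠ 0)
  ((not (not y → x) ∧ x) ∧ not ((not y ∧ (x → y)) → not x)) = min(0, 0) = 0
  Gödel value = 0
Łukasiewicz evaluation:
  not y: Łukasiewicz ¬ gives 1 − 0.7 = 0.3
  (not y → x): min(1, 1 − 0.3 + 0.47) = 1
  not (not y → x): Łukasiewicz ¬ gives 1 − 1 = 0
  (not (not y → x) ∧ x) = min(0, 0.47) = 0
  not y: Łukasiewicz ¬ gives 1 − 0.7 = 0.3
  (x → y): min(1, 1 − 0.47 + 0.7) = 1
  (not y ∧ (x → y)) = min(0.3, 1) = 0.3
  not x: Łukasiewicz ¬ gives 1 − 0.47 = 0.53
  ((not y ∧ (x → y)) → not x): min(1, 1 − 0.3 + 0.53) = 1
  not ((not y ∧ (x → y)) → not x): Łukasiewicz ¬ gives 1 − 1 = 0
  ((not (not y → x) ∧ x) ∧ not ((not y ∧ (x → y)) → not x)) = min(0, 0) = 0
  Łukasiewicz value = 0
Difference: 0 − 0 = 0.00

0.00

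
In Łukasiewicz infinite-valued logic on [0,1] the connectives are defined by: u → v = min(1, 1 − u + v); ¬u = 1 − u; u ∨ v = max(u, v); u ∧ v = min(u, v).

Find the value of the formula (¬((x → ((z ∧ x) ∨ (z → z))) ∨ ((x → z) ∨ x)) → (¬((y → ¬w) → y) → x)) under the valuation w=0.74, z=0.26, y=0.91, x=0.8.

1.00

(z ∧ x) = min(0.26, 0.8) = 0.26
(z → z): min(1, 1 − 0.26 + 0.26) = 1
((z ∧ x) ∨ (z → z)) = max(0.26, 1) = 1
(x → ((z ∧ x) ∨ (z → z))): min(1, 1 − 0.8 + 1) = 1
(x → z): min(1, 1 − 0.8 + 0.26) = 0.46
((x → z) ∨ x) = max(0.46, 0.8) = 0.8
((x → ((z ∧ x) ∨ (z → z))) ∨ ((x → z) ∨ x)) = max(1, 0.8) = 1
¬((x → ((z ∧ x) ∨ (z → z))) ∨ ((x → z) ∨ x)): Łukasiewicz ¬ gives 1 − 1 = 0
¬w: Łukasiewicz ¬ gives 1 − 0.74 = 0.26
(y → ¬w): min(1, 1 − 0.91 + 0.26) = 0.35
((y → ¬w) → y): min(1, 1 − 0.35 + 0.91) = 1
¬((y → ¬w) → y): Łukasiewicz ¬ gives 1 − 1 = 0
(¬((y → ¬w) → y) → x): min(1, 1 − 0 + 0.8) = 1
(¬((x → ((z ∧ x) ∨ (z → z))) ∨ ((x → z) ∨ x)) → (¬((y → ¬w) → y) → x)): min(1, 1 − 0 + 1) = 1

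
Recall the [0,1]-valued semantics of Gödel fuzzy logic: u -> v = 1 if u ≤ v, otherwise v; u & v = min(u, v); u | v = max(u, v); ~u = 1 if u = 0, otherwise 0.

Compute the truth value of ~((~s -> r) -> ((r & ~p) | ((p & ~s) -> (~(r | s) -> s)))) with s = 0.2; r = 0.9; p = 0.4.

~s: Gödel ¬ of 0.2 = 0 (operand ≠ 0)
(~s -> r): 0 ≤ 0.9, so result = 1
~p: Gödel ¬ of 0.4 = 0 (operand ≠ 0)
(r & ~p) = min(0.9, 0) = 0
~s: Gödel ¬ of 0.2 = 0 (operand ≠ 0)
(p & ~s) = min(0.4, 0) = 0
(r | s) = max(0.9, 0.2) = 0.9
~(r | s): Gödel ¬ of 0.9 = 0 (operand ≠ 0)
(~(r | s) -> s): 0 ≤ 0.2, so result = 1
((p & ~s) -> (~(r | s) -> s)): 0 ≤ 1, so result = 1
((r & ~p) | ((p & ~s) -> (~(r | s) -> s))) = max(0, 1) = 1
((~s -> r) -> ((r & ~p) | ((p & ~s) -> (~(r | s) -> s)))): 1 ≤ 1, so result = 1
~((~s -> r) -> ((r & ~p) | ((p & ~s) -> (~(r | s) -> s)))): Gödel ¬ of 1 = 0 (operand ≠ 0)

0.00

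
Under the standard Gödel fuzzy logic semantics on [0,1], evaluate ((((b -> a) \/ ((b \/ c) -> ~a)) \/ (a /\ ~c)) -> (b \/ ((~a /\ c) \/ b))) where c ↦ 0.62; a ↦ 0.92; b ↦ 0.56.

(b -> a): 0.56 ≤ 0.92, so result = 1
(b \/ c) = max(0.56, 0.62) = 0.62
~a: Gödel ¬ of 0.92 = 0 (operand ≠ 0)
((b \/ c) -> ~a): 0.62 > 0, so result = 0
((b -> a) \/ ((b \/ c) -> ~a)) = max(1, 0) = 1
~c: Gödel ¬ of 0.62 = 0 (operand ≠ 0)
(a /\ ~c) = min(0.92, 0) = 0
(((b -> a) \/ ((b \/ c) -> ~a)) \/ (a /\ ~c)) = max(1, 0) = 1
~a: Gödel ¬ of 0.92 = 0 (operand ≠ 0)
(~a /\ c) = min(0, 0.62) = 0
((~a /\ c) \/ b) = max(0, 0.56) = 0.56
(b \/ ((~a /\ c) \/ b)) = max(0.56, 0.56) = 0.56
((((b -> a) \/ ((b \/ c) -> ~a)) \/ (a /\ ~c)) -> (b \/ ((~a /\ c) \/ b))): 1 > 0.56, so result = 0.56

0.56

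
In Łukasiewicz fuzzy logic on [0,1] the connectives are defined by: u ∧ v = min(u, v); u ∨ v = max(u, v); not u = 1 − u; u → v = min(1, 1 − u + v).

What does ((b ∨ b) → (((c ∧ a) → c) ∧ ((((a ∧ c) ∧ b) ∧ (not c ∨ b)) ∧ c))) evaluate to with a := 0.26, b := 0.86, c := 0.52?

0.40

(b ∨ b) = max(0.86, 0.86) = 0.86
(c ∧ a) = min(0.52, 0.26) = 0.26
((c ∧ a) → c): min(1, 1 − 0.26 + 0.52) = 1
(a ∧ c) = min(0.26, 0.52) = 0.26
((a ∧ c) ∧ b) = min(0.26, 0.86) = 0.26
not c: Łukasiewicz ¬ gives 1 − 0.52 = 0.48
(not c ∨ b) = max(0.48, 0.86) = 0.86
(((a ∧ c) ∧ b) ∧ (not c ∨ b)) = min(0.26, 0.86) = 0.26
((((a ∧ c) ∧ b) ∧ (not c ∨ b)) ∧ c) = min(0.26, 0.52) = 0.26
(((c ∧ a) → c) ∧ ((((a ∧ c) ∧ b) ∧ (not c ∨ b)) ∧ c)) = min(1, 0.26) = 0.26
((b ∨ b) → (((c ∧ a) → c) ∧ ((((a ∧ c) ∧ b) ∧ (not c ∨ b)) ∧ c))): min(1, 1 − 0.86 + 0.26) = 0.4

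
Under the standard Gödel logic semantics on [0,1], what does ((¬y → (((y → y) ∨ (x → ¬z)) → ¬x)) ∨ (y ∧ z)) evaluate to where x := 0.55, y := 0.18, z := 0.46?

1.00

¬y: Gödel ¬ of 0.18 = 0 (operand ≠ 0)
(y → y): 0.18 ≤ 0.18, so result = 1
¬z: Gödel ¬ of 0.46 = 0 (operand ≠ 0)
(x → ¬z): 0.55 > 0, so result = 0
((y → y) ∨ (x → ¬z)) = max(1, 0) = 1
¬x: Gödel ¬ of 0.55 = 0 (operand ≠ 0)
(((y → y) ∨ (x → ¬z)) → ¬x): 1 > 0, so result = 0
(¬y → (((y → y) ∨ (x → ¬z)) → ¬x)): 0 ≤ 0, so result = 1
(y ∧ z) = min(0.18, 0.46) = 0.18
((¬y → (((y → y) ∨ (x → ¬z)) → ¬x)) ∨ (y ∧ z)) = max(1, 0.18) = 1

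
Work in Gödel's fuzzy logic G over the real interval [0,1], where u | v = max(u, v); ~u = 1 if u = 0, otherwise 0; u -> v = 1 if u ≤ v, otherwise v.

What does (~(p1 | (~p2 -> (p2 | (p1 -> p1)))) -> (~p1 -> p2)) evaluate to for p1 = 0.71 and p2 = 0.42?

~p2: Gödel ¬ of 0.42 = 0 (operand ≠ 0)
(p1 -> p1): 0.71 ≤ 0.71, so result = 1
(p2 | (p1 -> p1)) = max(0.42, 1) = 1
(~p2 -> (p2 | (p1 -> p1))): 0 ≤ 1, so result = 1
(p1 | (~p2 -> (p2 | (p1 -> p1)))) = max(0.71, 1) = 1
~(p1 | (~p2 -> (p2 | (p1 -> p1)))): Gödel ¬ of 1 = 0 (operand ≠ 0)
~p1: Gödel ¬ of 0.71 = 0 (operand ≠ 0)
(~p1 -> p2): 0 ≤ 0.42, so result = 1
(~(p1 | (~p2 -> (p2 | (p1 -> p1)))) -> (~p1 -> p2)): 0 ≤ 1, so result = 1

1.00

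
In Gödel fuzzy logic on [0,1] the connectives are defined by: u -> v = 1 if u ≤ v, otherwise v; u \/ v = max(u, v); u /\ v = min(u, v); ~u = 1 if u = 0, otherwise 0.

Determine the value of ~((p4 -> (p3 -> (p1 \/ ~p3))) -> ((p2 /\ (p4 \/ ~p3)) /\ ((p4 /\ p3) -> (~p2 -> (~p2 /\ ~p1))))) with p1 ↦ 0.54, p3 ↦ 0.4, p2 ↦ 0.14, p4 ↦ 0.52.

0.00

~p3: Gödel ¬ of 0.4 = 0 (operand ≠ 0)
(p1 \/ ~p3) = max(0.54, 0) = 0.54
(p3 -> (p1 \/ ~p3)): 0.4 ≤ 0.54, so result = 1
(p4 -> (p3 -> (p1 \/ ~p3))): 0.52 ≤ 1, so result = 1
~p3: Gödel ¬ of 0.4 = 0 (operand ≠ 0)
(p4 \/ ~p3) = max(0.52, 0) = 0.52
(p2 /\ (p4 \/ ~p3)) = min(0.14, 0.52) = 0.14
(p4 /\ p3) = min(0.52, 0.4) = 0.4
~p2: Gödel ¬ of 0.14 = 0 (operand ≠ 0)
~p2: Gödel ¬ of 0.14 = 0 (operand ≠ 0)
~p1: Gödel ¬ of 0.54 = 0 (operand ≠ 0)
(~p2 /\ ~p1) = min(0, 0) = 0
(~p2 -> (~p2 /\ ~p1)): 0 ≤ 0, so result = 1
((p4 /\ p3) -> (~p2 -> (~p2 /\ ~p1))): 0.4 ≤ 1, so result = 1
((p2 /\ (p4 \/ ~p3)) /\ ((p4 /\ p3) -> (~p2 -> (~p2 /\ ~p1)))) = min(0.14, 1) = 0.14
((p4 -> (p3 -> (p1 \/ ~p3))) -> ((p2 /\ (p4 \/ ~p3)) /\ ((p4 /\ p3) -> (~p2 -> (~p2 /\ ~p1))))): 1 > 0.14, so result = 0.14
~((p4 -> (p3 -> (p1 \/ ~p3))) -> ((p2 /\ (p4 \/ ~p3)) /\ ((p4 /\ p3) -> (~p2 -> (~p2 /\ ~p1))))): Gödel ¬ of 0.14 = 0 (operand ≠ 0)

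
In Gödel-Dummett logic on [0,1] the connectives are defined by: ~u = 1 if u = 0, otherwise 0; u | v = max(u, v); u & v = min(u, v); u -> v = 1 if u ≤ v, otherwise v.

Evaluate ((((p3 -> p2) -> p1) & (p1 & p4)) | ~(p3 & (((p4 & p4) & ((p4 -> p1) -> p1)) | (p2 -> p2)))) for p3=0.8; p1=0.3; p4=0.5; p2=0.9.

(p3 -> p2): 0.8 ≤ 0.9, so result = 1
((p3 -> p2) -> p1): 1 > 0.3, so result = 0.3
(p1 & p4) = min(0.3, 0.5) = 0.3
(((p3 -> p2) -> p1) & (p1 & p4)) = min(0.3, 0.3) = 0.3
(p4 & p4) = min(0.5, 0.5) = 0.5
(p4 -> p1): 0.5 > 0.3, so result = 0.3
((p4 -> p1) -> p1): 0.3 ≤ 0.3, so result = 1
((p4 & p4) & ((p4 -> p1) -> p1)) = min(0.5, 1) = 0.5
(p2 -> p2): 0.9 ≤ 0.9, so result = 1
(((p4 & p4) & ((p4 -> p1) -> p1)) | (p2 -> p2)) = max(0.5, 1) = 1
(p3 & (((p4 & p4) & ((p4 -> p1) -> p1)) | (p2 -> p2))) = min(0.8, 1) = 0.8
~(p3 & (((p4 & p4) & ((p4 -> p1) -> p1)) | (p2 -> p2))): Gödel ¬ of 0.8 = 0 (operand ≠ 0)
((((p3 -> p2) -> p1) & (p1 & p4)) | ~(p3 & (((p4 & p4) & ((p4 -> p1) -> p1)) | (p2 -> p2)))) = max(0.3, 0) = 0.3

0.30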